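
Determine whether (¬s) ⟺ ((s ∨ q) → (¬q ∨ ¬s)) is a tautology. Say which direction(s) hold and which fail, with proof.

Only the forward direction holds.

(⇒) Assume the antecedent. If q is true, the antecedent forces (q = T, s = F), and (s ∨ q) → (¬q ∨ ¬s) holds there. If q is false, (s ∨ q) → (¬q ∨ ¬s) reduces to true regardless of the other variables. Either way (s ∨ q) → (¬q ∨ ¬s) holds.

(⇐) This fails. Under q = F, s = T, the left side is false but the right side is true.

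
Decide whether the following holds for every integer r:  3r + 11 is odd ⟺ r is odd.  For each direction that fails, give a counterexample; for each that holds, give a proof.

(⇒) fails and (⇐) fails.

(⟹) This fails: r = 4 gives 3r + 11 = 23, which is odd, but 4 is even, not odd.

(⟸) This also fails: r = 3 is odd, but 3r + 11 = 20 is even, not odd.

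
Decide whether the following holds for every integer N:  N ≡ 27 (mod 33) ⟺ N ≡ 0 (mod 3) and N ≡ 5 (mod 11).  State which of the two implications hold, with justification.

(⇐) If N ≡ 0 (mod 3) and N ≡ 5 (mod 11), then by the Chinese remainder theorem N ≡ 27 (mod 33). This is exactly N ≡ 27 (mod 33).

(⇒) Suppose N ≡ 27 (mod 33); write N = 33j + 27. Since 3 ∣ 33, reducing mod 3 gives N ≡ 27 ≡ 0 (mod 3); since 11 ∣ 33, reducing mod 11 gives N ≡ 27 ≡ 5 (mod 11).

Both directions hold; the statement is true.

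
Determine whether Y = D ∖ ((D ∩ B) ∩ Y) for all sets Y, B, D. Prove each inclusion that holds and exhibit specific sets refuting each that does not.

(⟹) This inclusion fails. Take Y = {1}, B = ∅, D = ∅; then 1 ∈ Y but 1 ∉ D ∖ ((D ∩ B) ∩ Y).

(⟸) This inclusion fails. Take Y = ∅, B = ∅, D = {1}; then 1 ∈ D ∖ ((D ∩ B) ∩ Y) but 1 ∉ Y.

Neither inclusion holds.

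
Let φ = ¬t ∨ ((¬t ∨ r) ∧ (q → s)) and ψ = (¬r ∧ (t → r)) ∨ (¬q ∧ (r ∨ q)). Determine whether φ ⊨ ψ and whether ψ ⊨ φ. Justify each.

[⇒] This fails. Under t = F, r = T, s = F, q = T, the left side is true but the right side is false.

[⇐] Assume the antecedent. If t is true, the antecedent forces (t = T, r = T, s = F, q = F) or (t = T, r = T, s = T, q = F), and ¬t ∨ ((¬t ∨ r) ∧ (q → s)) holds there. If t is false, ¬t ∨ ((¬t ∨ r) ∧ (q → s)) reduces to true regardless of the other variables. Either way ¬t ∨ ((¬t ∨ r) ∧ (q → s)) holds.

(⇒) fails; (⇐) holds.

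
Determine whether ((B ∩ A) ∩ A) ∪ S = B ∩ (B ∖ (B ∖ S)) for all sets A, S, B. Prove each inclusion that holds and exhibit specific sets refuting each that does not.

(⟹) This inclusion fails. Take A = ∅, S = {1}, B = ∅; then 1 ∈ ((B ∩ A) ∩ A) ∪ S but 1 ∉ B ∩ (B ∖ (B ∖ S)).

(⟸) Let x ∈ B ∩ (B ∖ (B ∖ S)). Then either x ∈ S ∩ B and x ∉ A; or x ∈ A ∩ S ∩ B. In each case x ∈ ((B ∩ A) ∩ A) ∪ S, so B ∩ (B ∖ (B ∖ S)) ⊆ ((B ∩ A) ∩ A) ∪ S.

The sets are not equal: only the reverse inclusion holds.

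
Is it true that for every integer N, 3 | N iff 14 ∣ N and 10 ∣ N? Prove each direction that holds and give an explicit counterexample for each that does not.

Neither direction holds.

(⇒) This fails: take N = 3. Certainly 3 ∣ 3, but 14 ∤ 3.

(⇐) This fails: take N = 70. Both 14 ∣ 70 and 10 ∣ 70, yet 70 is not a multiple of 3 (since 70 = 23·3 + 1), so 3 ∤ 70.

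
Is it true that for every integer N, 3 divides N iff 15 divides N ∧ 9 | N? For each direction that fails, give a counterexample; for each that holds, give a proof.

Forward direction. This fails: take N = 3. Certainly 3 ∣ 3, but 15 ∤ 3.

Converse. Suppose 15 ∣ N and 9 ∣ N. Any common multiple of 15 and 9 is a multiple of their lcm; here lcm(15, 9) = 15·9/gcd(15, 9) = 135/3 = 45, so 45 ∣ N. Since 3 ∣ 45, it follows that 3 ∣ N.

Only the reverse direction holds.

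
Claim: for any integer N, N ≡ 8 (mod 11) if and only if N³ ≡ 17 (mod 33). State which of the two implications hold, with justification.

(⇒) fails; (⇐) holds.

(→) This fails: take N = 19. Then 19 ≡ 8 (mod 11), but 19³ = 6859 ≡ 28 (mod 33), not 17.

(←) Conversely, the residues r modulo 33 with r³ ≡ 17 (mod 33) are exactly {8}, and each is ≡ 8 (mod 11).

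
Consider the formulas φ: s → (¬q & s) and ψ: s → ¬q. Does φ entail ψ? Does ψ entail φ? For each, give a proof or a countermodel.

Both implications hold.

Forward direction. Assume the antecedent. If q is true, the antecedent forces (q = T, s = F), and s → ¬q holds there. If q is false, s → ¬q reduces to true regardless of the other variables. Either way s → ¬q holds.

Converse. Assume the antecedent. If q is true, the antecedent forces (q = T, s = F), and s → (¬q & s) holds there. If q is false, s → (¬q & s) reduces to true regardless of the other variables. Either way s → (¬q & s) holds.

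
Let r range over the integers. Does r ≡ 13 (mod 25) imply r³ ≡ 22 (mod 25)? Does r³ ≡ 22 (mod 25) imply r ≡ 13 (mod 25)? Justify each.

Equivalent; both directions hold.

(⟹) Suppose r ≡ 13 (mod 25). Write r = 25j + 13. Then (25j + 13)³ = 15625j³ + 24375j² + 12675j + 2197 = 25(625j³ + 975j² + 507j + 87) + 22, so r³ ≡ 22 (mod 25).

(⟸) Conversely, suppose r³ ≡ 22 (mod 25). The only residue r in {0, …, 24} with r³ ≡ 22 (mod 25) is r = 13, so r ≡ 13 (mod 25).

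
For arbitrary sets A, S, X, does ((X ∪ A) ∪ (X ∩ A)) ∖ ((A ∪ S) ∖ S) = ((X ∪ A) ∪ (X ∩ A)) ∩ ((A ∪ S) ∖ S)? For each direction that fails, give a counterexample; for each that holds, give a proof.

Neither inclusion holds.

(⊆) This inclusion fails. Take A = {1}, S = {1}, X = ∅; then 1 ∈ ((X ∪ A) ∪ (X ∩ A)) ∖ ((A ∪ S) ∖ S) but 1 ∉ ((X ∪ A) ∪ (X ∩ A)) ∩ ((A ∪ S) ∖ S).

(⊇) This inclusion fails. Take A = {1}, S = ∅, X = ∅; then 1 ∈ ((X ∪ A) ∪ (X ∩ A)) ∩ ((A ∪ S) ∖ S) but 1 ∉ ((X ∪ A) ∪ (X ∩ A)) ∖ ((A ∪ S) ∖ S).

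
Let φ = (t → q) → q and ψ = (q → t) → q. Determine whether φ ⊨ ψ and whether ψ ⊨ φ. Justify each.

(⇒) This fails. Under q = F, t = T, the left side is true but the right side is false.

(⇐) Assume the antecedent. If q is true, (t → q) → q reduces to true regardless of the other variables. If q is false, the antecedent cannot hold. Either way (t → q) → q holds.

Not equivalent: only (⇐) holds.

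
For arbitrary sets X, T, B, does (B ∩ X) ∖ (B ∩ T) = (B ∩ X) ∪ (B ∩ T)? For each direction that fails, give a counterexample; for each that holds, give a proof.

Only the forward inclusion holds.

(⊆) Let x ∈ (B ∩ X) ∖ (B ∩ T). Then x ∈ X ∩ B and x ∉ T, from which x ∈ (B ∩ X) ∪ (B ∩ T).

(⊇) This inclusion fails. Take X = ∅, T = {1}, B = {1}; then 1 ∈ (B ∩ X) ∪ (B ∩ T) but 1 ∉ (B ∩ X) ∖ (B ∩ T).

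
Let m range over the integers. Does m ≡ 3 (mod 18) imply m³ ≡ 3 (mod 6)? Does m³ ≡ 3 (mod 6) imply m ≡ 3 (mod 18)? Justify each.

Forward direction. Suppose m ≡ 3 (mod 18). Then m³ ≡ 3³ = 27 (mod 18), and since 6 ∣ 18, also m³ ≡ 3 (mod 6).

Converse. This fails: take m = 9. Then 9³ = 729 ≡ 3 (mod 6), yet 9 ≡ 9 (mod 18), not 3.

Not equivalent: only (⇒) holds.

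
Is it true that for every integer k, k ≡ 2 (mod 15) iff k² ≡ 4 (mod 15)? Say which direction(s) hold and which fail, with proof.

(⟹) Suppose k ≡ 2 (mod 15). Write k = 15j + 2. Then (15j + 2)² = 225j² + 60j + 4 = 15(15j² + 4j) + 4, so k² ≡ 4 (mod 15).

(⟸) This fails: take k = 7. Then 7² = 49 ≡ 4 (mod 15), yet 7 ≡ 7 (mod 15), not 2.

Only the forward direction holds.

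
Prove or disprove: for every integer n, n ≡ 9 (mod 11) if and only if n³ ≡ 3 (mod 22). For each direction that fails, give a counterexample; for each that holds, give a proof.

Only the reverse direction holds.

[⇒] This fails: take n = 20. Then 20 ≡ 9 (mod 11), but 20³ = 8000 ≡ 14 (mod 22), not 3.

[⇐] Conversely, the residues r modulo 22 with r³ ≡ 3 (mod 22) are exactly {9}, and each is ≡ 9 (mod 11).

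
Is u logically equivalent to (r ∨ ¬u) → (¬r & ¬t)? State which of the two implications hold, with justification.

(⇒) This fails. Under r = T, t = F, u = T, the left side is true but the right side is false.

(⇐) This fails. Under r = F, t = F, u = F, the left side is false but the right side is true.

Neither direction holds.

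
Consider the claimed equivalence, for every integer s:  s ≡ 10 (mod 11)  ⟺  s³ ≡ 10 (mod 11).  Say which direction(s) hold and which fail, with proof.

Converse. For the converse, argue contrapositively. If s ≢ 10 (mod 11), then s is congruent to one of 0, 1, 2, 3, 4, 5, 6, 7, 8, 9 modulo 11, and these give s³ ≡ 0, 1, 8, 5, 9, 4, 7, 2, 6, 3 respectively — never 10.

Forward direction. Suppose s ≡ 10 (mod 11). Write s = 11j + 10. Then (11j + 10)³ = 1331j³ + 3630j² + 3300j + 1000 = 11(121j³ + 330j² + 300j + 90) + 10, so s³ ≡ 10 (mod 11).

Both directions hold.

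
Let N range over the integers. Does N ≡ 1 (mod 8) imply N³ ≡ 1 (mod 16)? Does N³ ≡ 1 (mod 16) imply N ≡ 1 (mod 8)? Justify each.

[⇐] The residues r modulo 16 with r³ ≡ 1 (mod 16) are exactly {1}, and each is ≡ 1 (mod 8).

[⇒] This fails: take N = 9. Then 9 ≡ 1 (mod 8), but 9³ = 729 ≡ 9 (mod 16), not 1.

The forward direction fails; the converse holds.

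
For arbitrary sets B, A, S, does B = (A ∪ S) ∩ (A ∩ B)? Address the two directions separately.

Forward inclusion. This inclusion fails. Take B = {1}, A = ∅, S = ∅; then 1 ∈ B but 1 ∉ (A ∪ S) ∩ (A ∩ B).

Reverse inclusion. Let x ∈ (A ∪ S) ∩ (A ∩ B). Then either x ∈ B ∩ A and x ∉ S; or x ∈ B ∩ A ∩ S. In each case x ∈ B, so (A ∪ S) ∩ (A ∩ B) ⊆ B.

The sets are not equal: only the reverse inclusion holds.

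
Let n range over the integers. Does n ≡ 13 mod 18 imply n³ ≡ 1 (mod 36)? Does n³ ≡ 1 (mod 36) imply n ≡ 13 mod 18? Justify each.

Neither implication holds.

(⇒) This fails: take n = 31. Then 31 ≡ 13 (mod 18), but 31³ = 29791 ≡ 19 (mod 36), not 1.

(⇐) This fails: take n = 1. Then 1³ = 1 ≡ 1 (mod 36), yet 1 ≡ 1 (mod 18), not 13.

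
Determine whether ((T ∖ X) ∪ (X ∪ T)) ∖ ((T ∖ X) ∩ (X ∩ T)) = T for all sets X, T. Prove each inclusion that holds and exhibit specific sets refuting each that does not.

Forward inclusion. This inclusion fails. Take X = {1}, T = ∅; then 1 ∈ ((T ∖ X) ∪ (X ∪ T)) ∖ ((T ∖ X) ∩ (X ∩ T)) but 1 ∉ T.

Reverse inclusion. Let x ∈ T. Then either x ∈ T and x ∉ X; or x ∈ X ∩ T. In each case x ∈ ((T ∖ X) ∪ (X ∪ T)) ∖ ((T ∖ X) ∩ (X ∩ T)), so T ⊆ ((T ∖ X) ∪ (X ∪ T)) ∖ ((T ∖ X) ∩ (X ∩ T)).

Only the reverse inclusion holds.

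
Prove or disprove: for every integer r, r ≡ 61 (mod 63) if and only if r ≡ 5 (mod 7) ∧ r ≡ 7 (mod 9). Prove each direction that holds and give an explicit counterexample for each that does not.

(→) Suppose r ≡ 61 (mod 63); write r = 63j + 61. Since 7 ∣ 63, reducing mod 7 gives r ≡ 61 ≡ 5 (mod 7); since 9 ∣ 63, reducing mod 9 gives r ≡ 61 ≡ 7 (mod 9).

(←) Conversely, if r ≡ 5 (mod 7) and r ≡ 7 (mod 9), then by the Chinese remainder theorem r ≡ 61 (mod 63). This is exactly r ≡ 61 (mod 63).

Both implications hold.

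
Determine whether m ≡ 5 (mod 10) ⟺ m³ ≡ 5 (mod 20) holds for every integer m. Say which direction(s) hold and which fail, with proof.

(⟹) This fails: take m = 15. Then 15 ≡ 5 (mod 10), but 15³ = 3375 ≡ 15 (mod 20), not 5.

(⟸) Conversely, the residues r modulo 20 with r³ ≡ 5 (mod 20) are exactly {5}, and each is ≡ 5 (mod 10).

(⇒) fails; (⇐) holds.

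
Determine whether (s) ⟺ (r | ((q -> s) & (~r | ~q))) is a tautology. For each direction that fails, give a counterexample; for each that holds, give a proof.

Forward direction. Assume the antecedent. If s is true, r | ((q -> s) & (~r | ~q)) reduces to true regardless of the other variables. If s is false, the antecedent cannot hold. Either way r | ((q -> s) & (~r | ~q)) holds.

Converse. This fails. Under s = F, r = F, q = F, the left side is false but the right side is true.

Only the forward direction holds.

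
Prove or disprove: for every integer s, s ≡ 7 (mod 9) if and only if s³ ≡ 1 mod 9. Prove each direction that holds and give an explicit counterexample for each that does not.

(⟹) Suppose s ≡ 7 (mod 9). Write s = 9j + 7. Then (9j + 7)³ = 729j³ + 1701j² + 1323j + 343 = 9(81j³ + 189j² + 147j + 38) + 1, so s³ ≡ 1 (mod 9).

(⟸) This fails: take s = 1. Then 1³ = 1 ≡ 1 (mod 9), yet 1 ≡ 1 (mod 9), not 7.

The forward direction holds; the converse fails.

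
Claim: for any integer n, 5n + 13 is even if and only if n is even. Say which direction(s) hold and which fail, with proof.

(⇒) fails and (⇐) fails.

[⇒] This fails: n = 5 gives 5n + 13 = 38, which is even, but 5 is odd, not even.

[⇐] This also fails: n = 2 is even, but 5n + 13 = 23 is odd, not even.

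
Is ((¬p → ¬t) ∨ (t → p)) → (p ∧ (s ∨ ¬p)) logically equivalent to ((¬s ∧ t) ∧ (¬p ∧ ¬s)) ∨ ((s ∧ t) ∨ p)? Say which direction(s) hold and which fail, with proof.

Only the forward implication holds.

Forward direction. Assume the antecedent. If t is true, the consequent reduces to true regardless of the other variables. If t is false, the antecedent forces (s = T, t = F, p = T), and the consequent holds there. Either way the consequent holds.

Converse. This fails. Under s = F, t = F, p = T, the left side is false but the right side is true.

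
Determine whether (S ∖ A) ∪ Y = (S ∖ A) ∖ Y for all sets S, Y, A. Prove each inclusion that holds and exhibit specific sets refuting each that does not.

Only the reverse inclusion holds.

(⊆) This inclusion fails. Take S = ∅, Y = {1}, A = ∅; then 1 ∈ (S ∖ A) ∪ Y but 1 ∉ (S ∖ A) ∖ Y.

(⊇) Let x ∈ (S ∖ A) ∖ Y. Then x ∈ S and x ∉ Y, A, from which x ∈ (S ∖ A) ∪ Y.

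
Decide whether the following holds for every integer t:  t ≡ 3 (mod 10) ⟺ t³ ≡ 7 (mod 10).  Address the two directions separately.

Both implications hold.

(⇒) Suppose t ≡ 3 (mod 10). Write t = 10j + 3. Then (10j + 3)³ = 1000j³ + 900j² + 270j + 27 = 10(100j³ + 90j² + 27j + 2) + 7, so t³ ≡ 7 (mod 10).

(⇐) For the converse, argue contrapositively. If t ≢ 3 (mod 10), then t is congruent to one of 0, 1, 2, 4, 5, 6, 7, 8, 9 modulo 10, and these give t³ ≡ 0, 1, 8, 4, 5, 6, 3, 2, 9 respectively — never 7.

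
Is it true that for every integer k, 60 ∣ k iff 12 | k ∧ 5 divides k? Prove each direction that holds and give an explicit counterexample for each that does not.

The biconditional holds.

(→) If 60 ∣ k, write k = 60q. Since 60 = 5·12, k = 12·(5q), so 12 ∣ k; and since 60 = 12·5, k = 5·(12q), so 5 ∣ k.

(←) Suppose 12 ∣ k and 5 ∣ k. Any common multiple of 12 and 5 is a multiple of their lcm; here gcd(12, 5) = 1, so lcm(12, 5) = 12·5 = 60, so 60 ∣ k.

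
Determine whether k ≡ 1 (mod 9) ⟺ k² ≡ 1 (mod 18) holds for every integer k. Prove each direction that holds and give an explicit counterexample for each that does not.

Forward direction. This fails: take k = 10. Then 10 ≡ 1 (mod 9), but 10² = 100 ≡ 10 (mod 18), not 1.

Converse. This fails: take k = 17. Then 17² = 289 ≡ 1 (mod 18), yet 17 ≡ 8 (mod 9), not 1.

Neither implication holds.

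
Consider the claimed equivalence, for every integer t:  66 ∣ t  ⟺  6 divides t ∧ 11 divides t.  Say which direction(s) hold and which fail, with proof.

The biconditional holds.

(⇒) If 66 ∣ t, write t = 66q. Since 66 = 11·6, t = 6·(11q), so 6 ∣ t; and since 66 = 6·11, t = 11·(6q), so 11 ∣ t.

(⇐) Suppose 6 ∣ t and 11 ∣ t. Any common multiple of 6 and 11 is a multiple of their lcm; here gcd(6, 11) = 1, so lcm(6, 11) = 6·11 = 66, so 66 ∣ t.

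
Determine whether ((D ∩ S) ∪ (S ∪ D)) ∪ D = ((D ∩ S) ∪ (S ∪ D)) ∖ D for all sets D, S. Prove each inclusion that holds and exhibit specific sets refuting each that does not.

Only the reverse inclusion holds.

Forward inclusion. This inclusion fails. Take D = {1}, S = ∅; then 1 ∈ ((D ∩ S) ∪ (S ∪ D)) ∪ D but 1 ∉ ((D ∩ S) ∪ (S ∪ D)) ∖ D.

Reverse inclusion. Let x ∈ ((D ∩ S) ∪ (S ∪ D)) ∖ D. Then x ∈ S and x ∉ D, from which x ∈ ((D ∩ S) ∪ (S ∪ D)) ∪ D.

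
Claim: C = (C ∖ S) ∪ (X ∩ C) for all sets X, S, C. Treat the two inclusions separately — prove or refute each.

(⊇) Let x ∈ (C ∖ S) ∪ (X ∩ C). Then either x ∈ C and x ∉ X, S; or x ∈ X ∩ C and x ∉ S; or x ∈ X ∩ S ∩ C. In each case x ∈ C, so (C ∖ S) ∪ (X ∩ C) ⊆ C.

(⊆) This inclusion fails. Take X = ∅, S = {1}, C = {1}; then 1 ∈ C but 1 ∉ (C ∖ S) ∪ (X ∩ C).

(⊆) fails; (⊇) holds.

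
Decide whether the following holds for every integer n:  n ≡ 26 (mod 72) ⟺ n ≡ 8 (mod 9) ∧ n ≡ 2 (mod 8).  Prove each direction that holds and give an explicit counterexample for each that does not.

(⇒) Suppose n ≡ 26 (mod 72); write n = 72j + 26. Since 9 ∣ 72, reducing mod 9 gives n ≡ 26 ≡ 8 (mod 9); since 8 ∣ 72, reducing mod 8 gives n ≡ 26 ≡ 2 (mod 8).

(⇐) Conversely, if n ≡ 8 (mod 9) and n ≡ 2 (mod 8), then by the Chinese remainder theorem n ≡ 26 (mod 72). This is exactly n ≡ 26 (mod 72).

Both directions hold; the statement is true.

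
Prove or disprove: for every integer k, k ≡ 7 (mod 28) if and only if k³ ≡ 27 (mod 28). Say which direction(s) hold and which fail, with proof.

(⟹) This fails: take k = 7. Then 7 ≡ 7 (mod 28), but 7³ = 343 ≡ 7 (mod 28), not 27.

(⟸) This fails: take k = 3. Then 3³ = 27 ≡ 27 (mod 28), yet 3 ≡ 3 (mod 28), not 7.

Both directions fail.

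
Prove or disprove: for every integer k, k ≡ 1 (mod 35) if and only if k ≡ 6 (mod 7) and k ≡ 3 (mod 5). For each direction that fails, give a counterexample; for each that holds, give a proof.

(⇒) This fails: k = 1 gives 1 ≡ 1 (mod 35) but 1 ≡ 1 (mod 7), so the conjunction on the right does not hold.

(⇐) This fails: k = 13 satisfies both congruences on the right (13 ≡ 6 mod 7 and 13 ≡ 3 mod 5) yet 13 ≡ 13 (mod 35), not 1.

Both directions fail.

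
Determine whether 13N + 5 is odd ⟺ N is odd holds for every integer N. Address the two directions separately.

(→) This fails: N = 6 gives 13N + 5 = 83, which is odd, but 6 is even, not odd.

(←) This also fails: N = 7 is odd, but 13N + 5 = 96 is even, not odd.

Neither implication holds.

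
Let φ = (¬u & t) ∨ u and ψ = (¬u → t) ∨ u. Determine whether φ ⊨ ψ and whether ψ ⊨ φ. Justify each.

The biconditional holds.

Forward direction. Assume the antecedent. If u is true, (¬u → t) ∨ u reduces to true regardless of the other variables. If u is false, the antecedent forces (u = F, t = T), and (¬u → t) ∨ u holds there. Either way (¬u → t) ∨ u holds.

Converse. Assume the antecedent. If u is true, (¬u & t) ∨ u reduces to true regardless of the other variables. If u is false, the antecedent forces (u = F, t = T), and (¬u & t) ∨ u holds there. Either way (¬u & t) ∨ u holds.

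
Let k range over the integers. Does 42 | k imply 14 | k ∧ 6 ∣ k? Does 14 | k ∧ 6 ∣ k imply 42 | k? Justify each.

Both implications hold.

Forward direction. If 42 ∣ k, write k = 42q. Since 42 = 3·14, k = 14·(3q), so 14 ∣ k; and since 42 = 7·6, k = 6·(7q), so 6 ∣ k.

Converse. Suppose 14 ∣ k and 6 ∣ k. Any common multiple of 14 and 6 is a multiple of their lcm; here lcm(14, 6) = 14·6/gcd(14, 6) = 84/2 = 42, so 42 ∣ k.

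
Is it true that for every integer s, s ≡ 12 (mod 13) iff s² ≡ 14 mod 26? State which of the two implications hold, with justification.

(⇒) fails and (⇐) fails.

(→) This fails: take s = 25. Then 25 ≡ 12 (mod 13), but 25² = 625 ≡ 1 (mod 26), not 14.

(←) This fails: take s = 14. Then 14² = 196 ≡ 14 (mod 26), yet 14 ≡ 1 (mod 13), not 12.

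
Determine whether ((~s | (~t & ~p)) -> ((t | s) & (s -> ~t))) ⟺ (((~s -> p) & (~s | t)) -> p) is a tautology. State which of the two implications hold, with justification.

Forward direction. This fails. Under p = F, t = T, s = T, the left side is true but the right side is false.

Converse. This fails. Under p = F, t = F, s = F, the left side is false but the right side is true.

Both directions fail.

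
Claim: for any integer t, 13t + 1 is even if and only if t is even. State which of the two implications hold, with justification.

Both directions fail.

(⇒) This fails: t = 1 gives 13t + 1 = 14, which is even, but 1 is odd, not even.

(⇐) This also fails: t = 4 is even, but 13t + 1 = 53 is odd, not even.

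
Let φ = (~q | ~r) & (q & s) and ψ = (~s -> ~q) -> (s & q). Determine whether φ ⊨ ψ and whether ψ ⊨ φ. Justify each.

(⇒) holds; (⇐) fails.

(⇒) Assume the antecedent. If q is true, (~s -> ~q) -> (s & q) reduces to true regardless of the other variables. If q is false, the antecedent cannot hold. Either way (~s -> ~q) -> (s & q) holds.

(⇐) This fails. Under q = T, r = F, s = F, the left side is false but the right side is true.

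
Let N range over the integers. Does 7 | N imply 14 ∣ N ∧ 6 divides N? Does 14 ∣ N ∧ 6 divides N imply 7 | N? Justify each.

(⇒) fails; (⇐) holds.

(⇒) This fails: take N = 7. Certainly 7 ∣ 7, but 14 ∤ 7.

(⇐) Suppose 14 ∣ N and 6 ∣ N. Any common multiple of 14 and 6 is a multiple of their lcm; here lcm(14, 6) = 14·6/gcd(14, 6) = 84/2 = 42, so 42 ∣ N. Since 7 ∣ 42, it follows that 7 ∣ N.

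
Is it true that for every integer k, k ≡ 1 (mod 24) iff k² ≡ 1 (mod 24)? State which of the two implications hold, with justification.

Only the forward direction holds.

(→) Suppose k ≡ 1 (mod 24). Write k = 24j + 1. Then (24j + 1)² = 576j² + 48j + 1 = 24(24j² + 2j) + 1, so k² ≡ 1 (mod 24).

(←) This fails: take k = 5. Then 5² = 25 ≡ 1 (mod 24), yet 5 ≡ 5 (mod 24), not 1.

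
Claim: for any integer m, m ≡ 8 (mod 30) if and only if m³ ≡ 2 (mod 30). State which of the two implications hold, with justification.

Forward direction. Suppose m ≡ 8 (mod 30). Write m = 30j + 8. Then (30j + 8)³ = 27000j³ + 21600j² + 5760j + 512 = 30(900j³ + 720j² + 192j + 17) + 2, so m³ ≡ 2 (mod 30).

Converse. Suppose m³ ≡ 2 (mod 30). The only residue r in {0, …, 29} with r³ ≡ 2 (mod 30) is r = 8, so m ≡ 8 (mod 30).

Both implications hold.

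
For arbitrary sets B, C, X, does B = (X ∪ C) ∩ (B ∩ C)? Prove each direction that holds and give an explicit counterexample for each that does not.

The sets are not equal: only the reverse inclusion holds.

(⟸) Let x ∈ (X ∪ C) ∩ (B ∩ C). Then either x ∈ B ∩ C and x ∉ X; or x ∈ B ∩ C ∩ X. In each case x ∈ B, so (X ∪ C) ∩ (B ∩ C) ⊆ B.

(⟹) This inclusion fails. Take B = {1}, C = ∅, X = ∅; then 1 ∈ B but 1 ∉ (X ∪ C) ∩ (B ∩ C).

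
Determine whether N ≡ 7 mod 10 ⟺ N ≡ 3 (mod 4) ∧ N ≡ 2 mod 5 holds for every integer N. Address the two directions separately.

(⇒) fails; (⇐) holds.

Forward direction. This fails: N = 17 gives 17 ≡ 7 (mod 10) but 17 ≡ 1 (mod 4), so the conjunction on the right does not hold.

Converse. If N ≡ 3 (mod 4) and N ≡ 2 (mod 5), then by the Chinese remainder theorem N ≡ 7 (mod 20). Since 7 ≡ 7 (mod 10) and 10 ∣ 20, we get N ≡ 7 (mod 10).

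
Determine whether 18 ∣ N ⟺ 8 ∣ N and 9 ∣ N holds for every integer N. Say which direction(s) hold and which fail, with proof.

(⇒) fails; (⇐) holds.

(⇒) This fails: take N = 18. Certainly 18 ∣ 18, but 8 ∤ 18.

(⇐) Suppose 8 ∣ N and 9 ∣ N. Any common multiple of 8 and 9 is a multiple of their lcm; here gcd(8, 9) = 1, so lcm(8, 9) = 8·9 = 72, so 72 ∣ N. Since 18 ∣ 72, it follows that 18 ∣ N.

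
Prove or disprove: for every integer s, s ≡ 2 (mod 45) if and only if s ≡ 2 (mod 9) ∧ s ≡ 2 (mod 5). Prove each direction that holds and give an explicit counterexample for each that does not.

(⟹) Suppose s ≡ 2 (mod 45); write s = 45j + 2. Since 9 ∣ 45, reducing mod 9 gives s ≡ 2 (mod 9); since 5 ∣ 45, reducing mod 5 gives s ≡ 2 (mod 5).

(⟸) Conversely, if s ≡ 2 (mod 9) and s ≡ 2 (mod 5), then by the Chinese remainder theorem s ≡ 2 (mod 45). This is exactly s ≡ 2 (mod 45).

Both directions hold.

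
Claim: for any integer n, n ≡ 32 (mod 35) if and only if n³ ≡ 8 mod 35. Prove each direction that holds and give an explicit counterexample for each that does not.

Converse. This fails: take n = 2. Then 2³ = 8 ≡ 8 (mod 35), yet 2 ≡ 2 (mod 35), not 32.

Forward direction. Suppose n ≡ 32 (mod 35). Write n = 35j + 32. Then (35j + 32)³ = 42875j³ + 117600j² + 107520j + 32768 = 35(1225j³ + 3360j² + 3072j + 936) + 8, so n³ ≡ 8 (mod 35).

Not equivalent: only (⇒) holds.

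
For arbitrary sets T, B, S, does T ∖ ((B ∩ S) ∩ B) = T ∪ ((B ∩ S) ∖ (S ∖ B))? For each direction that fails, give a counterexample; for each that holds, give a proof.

(⊆) holds; (⊇) fails.

(⊆) Let x ∈ T ∖ ((B ∩ S) ∩ B). Then either x ∈ T and x ∉ B, S; or x ∈ T ∩ B and x ∉ S; or x ∈ T ∩ S and x ∉ B. In each case x ∈ T ∪ ((B ∩ S) ∖ (S ∖ B)), so T ∖ ((B ∩ S) ∩ B) ⊆ T ∪ ((B ∩ S) ∖ (S ∖ B)).

(⊇) This inclusion fails. Take T = ∅, B = {1}, S = {1}; then 1 ∈ T ∪ ((B ∩ S) ∖ (S ∖ B)) but 1 ∉ T ∖ ((B ∩ S) ∩ B).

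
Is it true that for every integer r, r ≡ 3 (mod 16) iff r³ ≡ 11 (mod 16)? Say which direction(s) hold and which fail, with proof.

(⟹) Suppose r ≡ 3 (mod 16). Write r = 16j + 3. Then (16j + 3)³ = 4096j³ + 2304j² + 432j + 27 = 16(256j³ + 144j² + 27j + 1) + 11, so r³ ≡ 11 (mod 16).

(⟸) Conversely, suppose r³ ≡ 11 (mod 16). The only residue r in {0, …, 15} with r³ ≡ 11 (mod 16) is r = 3, so r ≡ 3 (mod 16).

The biconditional holds.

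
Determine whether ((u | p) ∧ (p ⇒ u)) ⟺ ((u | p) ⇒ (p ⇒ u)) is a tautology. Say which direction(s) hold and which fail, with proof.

Only the forward implication holds.

(→) Assume the antecedent. If u is true, (u | p) ⇒ (p ⇒ u) reduces to true regardless of the other variables. If u is false, the antecedent cannot hold. Either way (u | p) ⇒ (p ⇒ u) holds.

(←) This fails. Under u = F, p = F, the left side is false but the right side is true.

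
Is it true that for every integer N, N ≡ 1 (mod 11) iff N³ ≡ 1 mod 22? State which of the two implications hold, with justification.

(⟹) This fails: take N = 12. Then 12 ≡ 1 (mod 11), but 12³ = 1728 ≡ 12 (mod 22), not 1.

(⟸) Conversely, the residues r modulo 22 with r³ ≡ 1 (mod 22) are exactly {1}, and each is ≡ 1 (mod 11).

The forward direction fails; the converse holds.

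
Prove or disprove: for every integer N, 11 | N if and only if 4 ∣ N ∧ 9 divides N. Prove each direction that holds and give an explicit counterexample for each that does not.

Both directions fail.

[⇒] This fails: take N = 11. Certainly 11 ∣ 11, but 4 ∤ 11.

[⇐] This fails: take N = 36. Both 4 ∣ 36 and 9 ∣ 36, yet 36 is not a multiple of 11 (since 36 = 3·11 + 3), so 11 ∤ 36.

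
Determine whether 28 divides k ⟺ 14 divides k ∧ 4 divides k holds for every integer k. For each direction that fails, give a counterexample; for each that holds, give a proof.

Both directions hold; the statement is true.

[⇒] If 28 ∣ k, write k = 28q. Since 28 = 2·14, k = 14·(2q), so 14 ∣ k; and since 28 = 7·4, k = 4·(7q), so 4 ∣ k.

[⇐] Suppose 14 ∣ k and 4 ∣ k. Any common multiple of 14 and 4 is a multiple of their lcm; here lcm(14, 4) = 14·4/gcd(14, 4) = 56/2 = 28, so 28 ∣ k.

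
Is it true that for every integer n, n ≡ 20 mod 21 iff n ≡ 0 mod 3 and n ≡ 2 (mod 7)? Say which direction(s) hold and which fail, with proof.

(⟹) This fails: n = 20 gives 20 ≡ 20 (mod 21) but 20 ≡ 2 (mod 3), so the conjunction on the right does not hold.

(⟸) This fails: n = 9 satisfies both congruences on the right (9 ≡ 0 mod 3 and 9 ≡ 2 mod 7) yet 9 ≡ 9 (mod 21), not 20.

Both directions fail.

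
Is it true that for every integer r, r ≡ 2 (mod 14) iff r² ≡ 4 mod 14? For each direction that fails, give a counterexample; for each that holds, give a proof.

(⇒) Suppose r ≡ 2 (mod 14). Write r = 14j + 2. Then (14j + 2)² = 196j² + 56j + 4 = 14(14j² + 4j) + 4, so r² ≡ 4 (mod 14).

(⇐) This fails: take r = 12. Then 12² = 144 ≡ 4 (mod 14), yet 12 ≡ 12 (mod 14), not 2.

Only the forward direction holds.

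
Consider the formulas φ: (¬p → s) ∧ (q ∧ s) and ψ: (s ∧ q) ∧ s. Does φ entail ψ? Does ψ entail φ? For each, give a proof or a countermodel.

(⟹) Assume the antecedent. If p is true, the antecedent forces (p = T, q = T, s = T), and (s ∧ q) ∧ s holds there. If p is false, the antecedent forces (p = F, q = T, s = T), and (s ∧ q) ∧ s holds there. Either way (s ∧ q) ∧ s holds.

(⟸) Assume the antecedent. If p is true, the antecedent forces (p = T, q = T, s = T), and (¬p → s) ∧ (q ∧ s) holds there. If p is false, the antecedent forces (p = F, q = T, s = T), and (¬p → s) ∧ (q ∧ s) holds there. Either way (¬p → s) ∧ (q ∧ s) holds.

Both directions hold.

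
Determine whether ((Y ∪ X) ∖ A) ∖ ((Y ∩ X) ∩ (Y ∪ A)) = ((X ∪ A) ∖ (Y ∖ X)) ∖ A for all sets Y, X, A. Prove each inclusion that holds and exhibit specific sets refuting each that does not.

(⊆) This inclusion fails. Take Y = {1}, X = ∅, A = ∅; then 1 ∈ ((Y ∪ X) ∖ A) ∖ ((Y ∩ X) ∩ (Y ∪ A)) but 1 ∉ ((X ∪ A) ∖ (Y ∖ X)) ∖ A.

(⊇) This inclusion fails. Take Y = {1}, X = {1}, A = ∅; then 1 ∈ ((X ∪ A) ∖ (Y ∖ X)) ∖ A but 1 ∉ ((Y ∪ X) ∖ A) ∖ ((Y ∩ X) ∩ (Y ∪ A)).

Both inclusions fail.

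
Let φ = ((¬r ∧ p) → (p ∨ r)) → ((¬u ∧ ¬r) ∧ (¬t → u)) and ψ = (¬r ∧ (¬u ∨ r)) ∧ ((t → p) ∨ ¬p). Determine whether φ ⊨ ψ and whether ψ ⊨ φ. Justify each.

(⇒) holds; (⇐) fails.

(⇒) Assume the antecedent. If u is true, the antecedent cannot hold. If u is false, the antecedent forces (u = F, p = F, t = T, r = F) or (u = F, p = T, t = T, r = F), and the consequent holds there. Either way the consequent holds.

(⇐) This fails. Under u = F, p = F, t = F, r = F, the left side is false but the right side is true.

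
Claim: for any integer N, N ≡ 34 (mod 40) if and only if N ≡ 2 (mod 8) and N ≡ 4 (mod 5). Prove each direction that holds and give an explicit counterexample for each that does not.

(⇒) Suppose N ≡ 34 (mod 40); write N = 40j + 34. Since 8 ∣ 40, reducing mod 8 gives N ≡ 34 ≡ 2 (mod 8); since 5 ∣ 40, reducing mod 5 gives N ≡ 34 ≡ 4 (mod 5).

(⇐) Conversely, if N ≡ 2 (mod 8) and N ≡ 4 (mod 5), then by the Chinese remainder theorem N ≡ 34 (mod 40). This is exactly N ≡ 34 (mod 40).

Equivalent; both directions hold.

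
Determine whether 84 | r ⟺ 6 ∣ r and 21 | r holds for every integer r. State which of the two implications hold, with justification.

(⇒) If 84 ∣ r, write r = 84q. Since 84 = 14·6, r = 6·(14q), so 6 ∣ r; and since 84 = 4·21, r = 21·(4q), so 21 ∣ r.

(⇐) This fails: take r = 42. Both 6 ∣ 42 and 21 ∣ 42, yet 42 is not a multiple of 84 (since 42 = 0·84 + 42), so 84 ∤ 42.

(⇒) holds; (⇐) fails.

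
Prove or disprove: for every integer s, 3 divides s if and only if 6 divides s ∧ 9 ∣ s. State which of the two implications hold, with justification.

(⇐) Suppose 6 ∣ s and 9 ∣ s. Any common multiple of 6 and 9 is a multiple of their lcm; here lcm(6, 9) = 6·9/gcd(6, 9) = 54/3 = 18, so 18 ∣ s. Since 3 ∣ 18, it follows that 3 ∣ s.

(⇒) This fails: take s = 3. Certainly 3 ∣ 3, but 6 ∤ 3.

Not equivalent: only (⇐) holds.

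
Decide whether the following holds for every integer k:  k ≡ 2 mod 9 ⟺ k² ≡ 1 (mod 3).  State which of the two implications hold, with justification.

(←) This fails: take k = 1. Then 1² = 1 ≡ 1 (mod 3), yet 1 ≡ 1 (mod 9), not 2.

(→) Suppose k ≡ 2 (mod 9). Then k² ≡ 2² = 4 (mod 9), and since 3 ∣ 9, also k² ≡ 1 (mod 3).

Not equivalent: only (⇒) holds.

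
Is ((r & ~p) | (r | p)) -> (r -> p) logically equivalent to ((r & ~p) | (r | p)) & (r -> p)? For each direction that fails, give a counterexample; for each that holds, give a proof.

(⟹) This fails. Under p = F, r = F, the left side is true but the right side is false.

(⟸) Assume the antecedent. If p is true, the consequent reduces to true regardless of the other variables. If p is false, the antecedent cannot hold. Either way the consequent holds.

Only the reverse direction holds.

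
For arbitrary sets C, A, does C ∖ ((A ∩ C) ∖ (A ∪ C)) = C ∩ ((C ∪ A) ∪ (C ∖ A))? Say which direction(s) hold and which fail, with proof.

Forward inclusion. Let x ∈ C ∖ ((A ∩ C) ∖ (A ∪ C)). Then either x ∈ C and x ∉ A; or x ∈ C ∩ A. In each case x ∈ C ∩ ((C ∪ A) ∪ (C ∖ A)), so C ∖ ((A ∩ C) ∖ (A ∪ C)) ⊆ C ∩ ((C ∪ A) ∪ (C ∖ A)).

Reverse inclusion. Let x ∈ C ∩ ((C ∪ A) ∪ (C ∖ A)). Then either x ∈ C and x ∉ A; or x ∈ C ∩ A. In each case x ∈ C ∖ ((A ∩ C) ∖ (A ∪ C)), so C ∩ ((C ∪ A) ∪ (C ∖ A)) ⊆ C ∖ ((A ∩ C) ∖ (A ∪ C)).

The two sets are equal.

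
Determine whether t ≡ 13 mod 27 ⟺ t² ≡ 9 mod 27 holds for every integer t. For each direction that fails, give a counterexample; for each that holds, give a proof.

Both directions fail.

Forward direction. This fails: take t = 13. Then 13 ≡ 13 (mod 27), but 13² = 169 ≡ 7 (mod 27), not 9.

Converse. This fails: take t = 3. Then 3² = 9 ≡ 9 (mod 27), yet 3 ≡ 3 (mod 27), not 13.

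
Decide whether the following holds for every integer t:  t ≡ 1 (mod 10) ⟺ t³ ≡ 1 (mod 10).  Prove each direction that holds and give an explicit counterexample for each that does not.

(⇒) Suppose t ≡ 1 (mod 10). Write t = 10j + 1. Then (10j + 1)³ = 1000j³ + 300j² + 30j + 1 = 10(100j³ + 30j² + 3j) + 1, so t³ ≡ 1 (mod 10).

(⇐) Conversely, suppose t³ ≡ 1 (mod 10). The only residue r in {0, …, 9} with r³ ≡ 1 (mod 10) is r = 1, so t ≡ 1 (mod 10).

Both directions hold.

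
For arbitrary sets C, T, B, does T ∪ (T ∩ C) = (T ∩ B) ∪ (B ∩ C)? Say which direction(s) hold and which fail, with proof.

(⟹) This inclusion fails. Take C = ∅, T = {1}, B = ∅; then 1 ∈ T ∪ (T ∩ C) but 1 ∉ (T ∩ B) ∪ (B ∩ C).

(⟸) This inclusion fails. Take C = {1}, T = ∅, B = {1}; then 1 ∈ (T ∩ B) ∪ (B ∩ C) but 1 ∉ T ∪ (T ∩ C).

Both inclusions fail.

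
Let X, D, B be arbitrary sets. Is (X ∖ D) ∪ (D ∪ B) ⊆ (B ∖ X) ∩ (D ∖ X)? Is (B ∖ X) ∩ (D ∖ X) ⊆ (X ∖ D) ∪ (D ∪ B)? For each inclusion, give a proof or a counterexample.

(⊆) fails; (⊇) holds.

(⊆) This inclusion fails. Take X = {1}, D = ∅, B = ∅; then 1 ∈ (X ∖ D) ∪ (D ∪ B) but 1 ∉ (B ∖ X) ∩ (D ∖ X).

(⊇) Let x ∈ (B ∖ X) ∩ (D ∖ X). Then x ∈ D ∩ B and x ∉ X, from which x ∈ (X ∖ D) ∪ (D ∪ B).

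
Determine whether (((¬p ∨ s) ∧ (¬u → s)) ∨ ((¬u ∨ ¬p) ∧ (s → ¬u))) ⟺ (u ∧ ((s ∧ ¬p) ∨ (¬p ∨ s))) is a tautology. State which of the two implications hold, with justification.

(⇒) fails; (⇐) holds.

[⇒] This fails. Under u = F, p = F, s = F, the left side is true but the right side is false.

[⇐] Assume the antecedent. If p is true, the antecedent forces (u = T, p = T, s = T), and the consequent holds there. If p is false, the consequent reduces to true regardless of the other variables. Either way the consequent holds.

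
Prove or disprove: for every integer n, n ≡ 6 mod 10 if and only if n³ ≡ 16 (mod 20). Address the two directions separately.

Both directions hold.

(⟹) Suppose n ≡ 6 (mod 10). Working modulo 20, n ∈ {6, 16}; for each such r, r³ ≡ 16 (mod 20).

(⟸) Conversely, the residues r modulo 20 with r³ ≡ 16 (mod 20) are exactly {6, 16}, and each is ≡ 6 (mod 10).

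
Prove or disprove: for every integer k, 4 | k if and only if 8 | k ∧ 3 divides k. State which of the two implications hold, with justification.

(⟸) Suppose 8 ∣ k and 3 ∣ k. Any common multiple of 8 and 3 is a multiple of their lcm; here gcd(8, 3) = 1, so lcm(8, 3) = 8·3 = 24, so 24 ∣ k. Since 4 ∣ 24, it follows that 4 ∣ k.

(⟹) This fails: take k = 4. Certainly 4 ∣ 4, but 8 ∤ 4.

Only the converse holds.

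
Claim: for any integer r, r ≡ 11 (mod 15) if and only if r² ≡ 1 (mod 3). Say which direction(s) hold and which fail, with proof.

(⟸) This fails: take r = 1. Then 1² = 1 ≡ 1 (mod 3), yet 1 ≡ 1 (mod 15), not 11.

(⟹) Suppose r ≡ 11 (mod 15). Then r² ≡ 11² = 121 (mod 15), and since 3 ∣ 15, also r² ≡ 1 (mod 3).

The forward direction holds; the converse fails.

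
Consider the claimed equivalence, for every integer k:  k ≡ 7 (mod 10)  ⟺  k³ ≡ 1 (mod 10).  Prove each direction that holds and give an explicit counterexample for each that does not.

(⇒) fails and (⇐) fails.

Forward direction. This fails: take k = 7. Then 7 ≡ 7 (mod 10), but 7³ = 343 ≡ 3 (mod 10), not 1.

Converse. This fails: take k = 1. Then 1³ = 1 ≡ 1 (mod 10), yet 1 ≡ 1 (mod 10), not 7.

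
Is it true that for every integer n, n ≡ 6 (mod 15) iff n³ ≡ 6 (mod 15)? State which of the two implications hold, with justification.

The biconditional holds.

(⇒) Suppose n ≡ 6 (mod 15). Write n = 15j + 6. Then (15j + 6)³ = 3375j³ + 4050j² + 1620j + 216 = 15(225j³ + 270j² + 108j + 14) + 6, so n³ ≡ 6 (mod 15).

(⇐) Conversely, suppose n³ ≡ 6 (mod 15). The only residue r in {0, …, 14} with r³ ≡ 6 (mod 15) is r = 6, so n ≡ 6 (mod 15).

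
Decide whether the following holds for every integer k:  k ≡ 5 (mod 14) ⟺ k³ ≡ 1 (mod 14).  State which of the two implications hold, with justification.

(⇒) fails and (⇐) fails.

(⇒) This fails: take k = 5. Then 5 ≡ 5 (mod 14), but 5³ = 125 ≡ 13 (mod 14), not 1.

(⇐) This fails: take k = 1. Then 1³ = 1 ≡ 1 (mod 14), yet 1 ≡ 1 (mod 14), not 5.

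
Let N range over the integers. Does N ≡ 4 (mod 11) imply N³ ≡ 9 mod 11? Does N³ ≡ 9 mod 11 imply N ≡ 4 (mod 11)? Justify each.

Both directions hold.

(⟹) Suppose N ≡ 4 (mod 11). Write N = 11j + 4. Then (11j + 4)³ = 1331j³ + 1452j² + 528j + 64 = 11(121j³ + 132j² + 48j + 5) + 9, so N³ ≡ 9 (mod 11).

(⟸) Conversely, suppose N³ ≡ 9 (mod 11). The only residue r in {0, …, 10} with r³ ≡ 9 (mod 11) is r = 4, so N ≡ 4 (mod 11).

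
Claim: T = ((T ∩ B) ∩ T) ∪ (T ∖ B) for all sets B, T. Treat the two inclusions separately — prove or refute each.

(⟸) Let x ∈ ((T ∩ B) ∩ T) ∪ (T ∖ B). Then either x ∈ T and x ∉ B; or x ∈ B ∩ T. In each case x ∈ T, so ((T ∩ B) ∩ T) ∪ (T ∖ B) ⊆ T.

(⟹) Let x ∈ T. Then either x ∈ T and x ∉ B; or x ∈ B ∩ T. In each case x ∈ ((T ∩ B) ∩ T) ∪ (T ∖ B), so T ⊆ ((T ∩ B) ∩ T) ∪ (T ∖ B).

Both inclusions hold.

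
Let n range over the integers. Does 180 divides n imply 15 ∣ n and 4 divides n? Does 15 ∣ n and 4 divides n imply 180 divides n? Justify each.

Only the forward implication holds.

(⇒) If 180 ∣ n, write n = 180q. Since 180 = 12·15, n = 15·(12q), so 15 ∣ n; and since 180 = 45·4, n = 4·(45q), so 4 ∣ n.

(⇐) This fails: take n = 60. Both 15 ∣ 60 and 4 ∣ 60, yet 60 is not a multiple of 180 (since 60 = 0·180 + 60), so 180 ∤ 60.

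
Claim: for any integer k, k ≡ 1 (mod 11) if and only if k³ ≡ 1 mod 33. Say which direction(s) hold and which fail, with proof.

(⇒) fails; (⇐) holds.

(⇐) The residues r modulo 33 with r³ ≡ 1 (mod 33) are exactly {1}, and each is ≡ 1 (mod 11).

(⇒) This fails: take k = 12. Then 12 ≡ 1 (mod 11), but 12³ = 1728 ≡ 12 (mod 33), not 1.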